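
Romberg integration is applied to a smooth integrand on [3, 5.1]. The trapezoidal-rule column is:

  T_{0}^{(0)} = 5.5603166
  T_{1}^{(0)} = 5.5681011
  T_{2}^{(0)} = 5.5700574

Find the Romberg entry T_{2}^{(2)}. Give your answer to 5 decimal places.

Richardson extrapolation on the trapezoidal column (denominator 4−1=3):
T_{1}^{(1)} = (4·5.5681011 − 5.5603166) / 3 = 5.5706959
T_{2}^{(1)} = 5.5700574 + (5.5700574 − 5.5681011)/3 = 5.5707095
T_{2}^{(2)} = 5.5707095 + (5.5707095 − 5.5706959)/15 = 5.5707104

5.57071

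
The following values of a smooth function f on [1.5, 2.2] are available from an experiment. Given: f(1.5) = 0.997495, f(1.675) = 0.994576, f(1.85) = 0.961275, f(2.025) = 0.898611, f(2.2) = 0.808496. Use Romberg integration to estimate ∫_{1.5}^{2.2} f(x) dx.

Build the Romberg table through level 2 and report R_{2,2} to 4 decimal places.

R_{0,0} (trapezoid, 1 panel, h=0.7000): 0.632097
R_{1,0} (trapezoid, 2 panels, h=0.3500): 0.652495
R_{2,0} (trapezoid, 4 panels, h=0.1750): 0.657555
R_{1,1} = 0.652495 + (0.652495 − 0.632097)/3 = 0.659294
R_{2,1} = 0.657555 + (0.657555 − 0.652495)/3 = 0.659242
R_{2,2} = 0.659242 + (0.659242 − 0.659294)/15 = 0.659239

0.6592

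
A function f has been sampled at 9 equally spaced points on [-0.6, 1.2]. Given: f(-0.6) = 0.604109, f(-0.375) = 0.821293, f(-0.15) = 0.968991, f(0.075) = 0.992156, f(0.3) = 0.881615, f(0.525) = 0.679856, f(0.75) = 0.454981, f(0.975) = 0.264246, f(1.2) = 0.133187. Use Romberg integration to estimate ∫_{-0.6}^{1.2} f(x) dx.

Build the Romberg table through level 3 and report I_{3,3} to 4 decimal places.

1.2284

I_{0,0} (trapezoid, 1 panel, h=1.8000): 0.663566
I_{1,0} (trapezoid, 2 panels, h=0.9000): 1.125237
I_{2,0} (trapezoid, 4 panels, h=0.4500): 1.203406
I_{3,0} (trapezoid, 8 panels, h=0.2250): 1.222152
I_{1,1} = 1.125237 + (1.125237 − 0.663566)/3 = 1.279127
I_{2,1} = 1.203406 + (1.203406 − 1.125237)/3 = 1.229462
I_{3,1} = 1.222152 + (1.222152 − 1.203406)/3 = 1.228401
I_{2,2} = 1.229462 + (1.229462 − 1.279127)/15 = 1.226151
I_{3,2} = 1.228401 + (1.228401 − 1.229462)/15 = 1.228330
I_{3,3} = 1.228330 + (1.228330 − 1.226151)/63 = 1.228365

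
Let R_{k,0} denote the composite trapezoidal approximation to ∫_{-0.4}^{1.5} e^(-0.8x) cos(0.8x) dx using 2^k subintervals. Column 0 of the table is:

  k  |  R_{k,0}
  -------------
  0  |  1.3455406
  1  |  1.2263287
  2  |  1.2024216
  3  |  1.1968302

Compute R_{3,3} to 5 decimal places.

1.19500

Richardson extrapolation on the trapezoidal column (denominator 4−1=3):
R_{1,1} = (4·1.2263287 − 1.3455406) / 3 = 1.1865914
R_{2,1} = (4·1.2024216 − 1.2263287) / 3 = 1.1944526
R_{3,1} = 1.1968302 + (1.1968302 − 1.2024216)/3 = 1.1949664
R_{2,2} = 1.1944526 + (1.1944526 − 1.1865914)/15 = 1.1949767
R_{3,2} = 1.1949664 + (1.1949664 − 1.1944526)/15 = 1.1950007
R_{3,3} = 1.1950007 + (1.1950007 − 1.1949767)/63 = 1.1950011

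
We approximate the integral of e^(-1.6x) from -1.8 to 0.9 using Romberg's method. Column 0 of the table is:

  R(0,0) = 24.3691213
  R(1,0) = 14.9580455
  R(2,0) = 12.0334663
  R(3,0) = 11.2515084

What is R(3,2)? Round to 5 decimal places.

10.98634

R(2,1) = 12.0334663 + (12.0334663 − 14.9580455)/3 = 11.0586066
R(3,1) = 11.2515084 + (11.2515084 − 12.0334663)/3 = 10.9908558
R(3,2) = 10.9908558 + (10.9908558 − 11.0586066)/15 = 10.9863391
(Column j=1 coincides with Simpson's rule on the same nodes.)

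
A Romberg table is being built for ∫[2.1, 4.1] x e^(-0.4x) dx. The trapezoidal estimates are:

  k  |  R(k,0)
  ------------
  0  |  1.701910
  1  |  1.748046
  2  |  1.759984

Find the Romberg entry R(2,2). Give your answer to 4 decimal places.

Richardson extrapolation on the trapezoidal column (denominator 4−1=3):
R(1,1) = (4·1.748046 − 1.701910) / 3 = 1.763425
R(2,1) = 1.759984 + (1.759984 − 1.748046)/3 = 1.763963
R(2,2) = 1.763963 + (1.763963 − 1.763425)/15 = 1.763999

1.7640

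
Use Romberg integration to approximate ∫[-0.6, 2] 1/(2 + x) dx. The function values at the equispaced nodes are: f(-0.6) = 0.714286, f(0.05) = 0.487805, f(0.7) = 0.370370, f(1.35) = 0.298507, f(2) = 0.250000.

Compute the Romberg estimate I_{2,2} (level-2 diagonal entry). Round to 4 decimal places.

I_{0,0} (trapezoid, 1 panel, h=2.6000): 1.253572
I_{1,0} (trapezoid, 2 panels, h=1.3000): 1.108267
I_{2,0} (trapezoid, 4 panels, h=0.6500): 1.065236
I_{1,1} = 1.108267 + (1.108267 − 1.253572)/3 = 1.059832
I_{2,1} = 1.065236 + (1.065236 − 1.108267)/3 = 1.050892
I_{2,2} = 1.050892 + (1.050892 − 1.059832)/15 = 1.050296

1.0503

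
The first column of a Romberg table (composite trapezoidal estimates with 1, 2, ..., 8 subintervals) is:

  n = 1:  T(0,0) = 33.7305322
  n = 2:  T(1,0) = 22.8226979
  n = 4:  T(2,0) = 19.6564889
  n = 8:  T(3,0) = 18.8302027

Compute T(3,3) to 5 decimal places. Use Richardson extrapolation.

18.55152

T(1,1) = 22.8226979 + (22.8226979 − 33.7305322)/3 = 19.1867531
T(2,1) = 19.6564889 + (19.6564889 − 22.8226979)/3 = 18.6010859
T(3,1) = 18.8302027 + (18.8302027 − 19.6564889)/3 = 18.5547740
T(2,2) = (16·18.6010859 − 19.1867531) / 15 = 18.5620414
T(3,2) = 18.5547740 + (18.5547740 − 18.6010859)/15 = 18.5516865
T(3,3) = (64·18.5516865 − 18.5620414) / 63 = 18.5515221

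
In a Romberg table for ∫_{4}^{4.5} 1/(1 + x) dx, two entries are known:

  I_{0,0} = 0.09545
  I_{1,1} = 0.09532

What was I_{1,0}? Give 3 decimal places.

0.095

From I_{1,1} = (4·I_{1,0} − I_{0,0})/3, solve for I_{1,0}:
4·I_{1,0} = 3·0.09532 + 0.09545 = 0.38141
I_{1,0} = 0.09535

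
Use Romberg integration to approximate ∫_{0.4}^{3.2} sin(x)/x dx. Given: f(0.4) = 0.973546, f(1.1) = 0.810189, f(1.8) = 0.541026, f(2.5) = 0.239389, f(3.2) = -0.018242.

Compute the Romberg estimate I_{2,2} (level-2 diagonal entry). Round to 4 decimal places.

I_{0,0} (trapezoid, 1 panel, h=2.8000): 1.337426
I_{1,0} (trapezoid, 2 panels, h=1.4000): 1.426149
I_{2,0} (trapezoid, 4 panels, h=0.7000): 1.447779
I_{1,1} = 1.426149 + (1.426149 − 1.337426)/3 = 1.455723
I_{2,1} = 1.447779 + (1.447779 − 1.426149)/3 = 1.454989
I_{2,2} = 1.454989 + (1.454989 − 1.455723)/15 = 1.454940

1.4549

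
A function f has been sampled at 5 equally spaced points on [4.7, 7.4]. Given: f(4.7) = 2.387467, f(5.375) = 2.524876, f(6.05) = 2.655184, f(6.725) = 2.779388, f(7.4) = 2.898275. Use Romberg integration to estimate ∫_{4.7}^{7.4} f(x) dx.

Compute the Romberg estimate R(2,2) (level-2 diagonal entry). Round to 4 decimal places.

R(0,0) (trapezoid, 1 panel, h=2.7000): 7.135752
R(1,0) (trapezoid, 2 panels, h=1.3500): 7.152374
R(2,0) (trapezoid, 4 panels, h=0.6750): 7.156565
R(1,1) = 7.152374 + (7.152374 − 7.135752)/3 = 7.157915
R(2,1) = 7.156565 + (7.156565 − 7.152374)/3 = 7.157962
R(2,2) = 7.157962 + (7.157962 − 7.157915)/15 = 7.157965

7.1580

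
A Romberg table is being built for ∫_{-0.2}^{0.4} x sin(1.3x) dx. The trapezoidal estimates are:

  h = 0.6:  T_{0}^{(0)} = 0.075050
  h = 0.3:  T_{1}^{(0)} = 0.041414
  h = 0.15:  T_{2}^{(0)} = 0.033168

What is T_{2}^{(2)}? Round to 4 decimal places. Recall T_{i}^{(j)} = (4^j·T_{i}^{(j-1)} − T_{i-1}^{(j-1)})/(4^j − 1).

Richardson extrapolation on the trapezoidal column (denominator 4−1=3):
T_{1}^{(1)} = 0.041414 + (0.041414 − 0.075050)/3 = 0.030202
T_{2}^{(1)} = 0.033168 + (0.033168 − 0.041414)/3 = 0.030419
T_{2}^{(2)} = (16·0.030419 − 0.030202) / 15 = 0.030433

0.0304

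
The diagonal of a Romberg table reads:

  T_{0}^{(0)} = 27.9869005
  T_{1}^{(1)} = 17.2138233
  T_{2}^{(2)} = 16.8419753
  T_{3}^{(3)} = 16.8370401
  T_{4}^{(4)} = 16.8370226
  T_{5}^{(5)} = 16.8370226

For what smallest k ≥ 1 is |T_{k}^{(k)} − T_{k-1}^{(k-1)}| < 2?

|T_{1}^{(1)} − T_{0}^{(0)}| = 10.7730772 ≥ 2
|T_{2}^{(2)} − T_{1}^{(1)}| = 0.3718480 < 2

k = 2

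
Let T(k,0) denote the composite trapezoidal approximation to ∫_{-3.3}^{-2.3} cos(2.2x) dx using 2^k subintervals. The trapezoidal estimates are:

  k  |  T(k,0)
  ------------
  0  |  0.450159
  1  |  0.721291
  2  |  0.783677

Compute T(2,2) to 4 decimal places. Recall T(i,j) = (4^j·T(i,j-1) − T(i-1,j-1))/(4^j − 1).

Richardson extrapolation on the trapezoidal column (denominator 4−1=3):
T(1,1) = 0.721291 + (0.721291 − 0.450159)/3 = 0.811668
T(2,1) = (4·0.783677 − 0.721291) / 3 = 0.804472
T(2,2) = 0.804472 + (0.804472 − 0.811668)/15 = 0.803992

0.8040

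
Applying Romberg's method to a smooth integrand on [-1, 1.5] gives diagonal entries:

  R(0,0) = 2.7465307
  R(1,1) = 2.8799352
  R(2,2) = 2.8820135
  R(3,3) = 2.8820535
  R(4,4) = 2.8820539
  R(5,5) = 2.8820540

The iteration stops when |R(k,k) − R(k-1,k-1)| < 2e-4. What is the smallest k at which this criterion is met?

k = 3

|R(1,1) − R(0,0)| = 0.1334045 ≥ 2e-4
|R(2,2) − R(1,1)| = 0.0020783 ≥ 2e-4
|R(3,3) − R(2,2)| = 0.0000400 < 2e-4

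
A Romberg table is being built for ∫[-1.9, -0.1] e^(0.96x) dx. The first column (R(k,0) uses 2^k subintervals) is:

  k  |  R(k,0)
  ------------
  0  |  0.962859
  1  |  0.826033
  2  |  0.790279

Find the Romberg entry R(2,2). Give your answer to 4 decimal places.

R(1,1) = (4·0.826033 − 0.962859) / 3 = 0.780424
R(2,1) = 0.790279 + (0.790279 − 0.826033)/3 = 0.778361
R(2,2) = (16·0.778361 − 0.780424) / 15 = 0.778223

0.7782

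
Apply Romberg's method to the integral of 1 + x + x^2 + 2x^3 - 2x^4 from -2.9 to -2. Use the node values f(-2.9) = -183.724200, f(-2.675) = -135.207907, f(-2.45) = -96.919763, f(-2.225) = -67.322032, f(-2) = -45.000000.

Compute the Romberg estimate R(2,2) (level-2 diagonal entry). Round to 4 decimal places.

-92.4506

R(0,0) (trapezoid, 1 panel, h=0.9000): -102.925890
R(1,0) (trapezoid, 2 panels, h=0.4500): -95.076838
R(2,0) (trapezoid, 4 panels, h=0.2250): -93.107655
R(1,1) = -95.076838 + (-95.076838 − (-102.925890))/3 = -92.460487
R(2,1) = -93.107655 + (-93.107655 − (-95.076838))/3 = -92.451261
R(2,2) = -92.451261 + (-92.451261 − (-92.460487))/15 = -92.450646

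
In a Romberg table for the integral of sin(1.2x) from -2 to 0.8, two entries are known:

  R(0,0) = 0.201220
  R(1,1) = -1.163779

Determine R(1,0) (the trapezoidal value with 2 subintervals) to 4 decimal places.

From R(1,1) = (4·R(1,0) − R(0,0))/3, solve for R(1,0):
4·R(1,0) = 3·(-1.163779) + 0.201220 = -3.290117
R(1,0) = -0.822529

-0.8225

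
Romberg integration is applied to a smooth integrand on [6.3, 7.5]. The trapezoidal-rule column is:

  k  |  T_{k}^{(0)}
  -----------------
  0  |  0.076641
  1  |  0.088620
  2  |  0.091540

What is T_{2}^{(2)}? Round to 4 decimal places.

Richardson extrapolation on the trapezoidal column (denominator 4−1=3):
T_{1}^{(1)} = (4·0.088620 − 0.076641) / 3 = 0.092613
T_{2}^{(1)} = 0.091540 + (0.091540 − 0.088620)/3 = 0.092513
T_{2}^{(2)} = (16·0.092513 − 0.092613) / 15 = 0.092506

0.0925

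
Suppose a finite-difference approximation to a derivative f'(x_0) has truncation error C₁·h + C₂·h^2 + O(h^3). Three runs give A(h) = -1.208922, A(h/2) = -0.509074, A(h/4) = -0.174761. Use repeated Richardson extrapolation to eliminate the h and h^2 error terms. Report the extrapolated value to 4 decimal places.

0.1491

First eliminate the h term (factor 2^1 = 2):
  B₁ = (2·(-0.509074) − (-1.208922))/1 = 0.190774
  B₂ = (2·(-0.174761) − (-0.509074))/1 = 0.159552
Then eliminate the h^2 term (factor 2^2 = 4):
  (4·0.159552 − 0.190774)/3 = 0.149145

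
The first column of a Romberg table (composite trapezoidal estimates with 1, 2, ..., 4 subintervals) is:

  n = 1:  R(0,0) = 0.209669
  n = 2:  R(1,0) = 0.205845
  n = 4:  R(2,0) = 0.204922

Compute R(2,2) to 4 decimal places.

R(1,1) = 0.205845 + (0.205845 − 0.209669)/3 = 0.204570
R(2,1) = 0.204922 + (0.204922 − 0.205845)/3 = 0.204614
R(2,2) = (16·0.204614 − 0.204570) / 15 = 0.204617

0.2046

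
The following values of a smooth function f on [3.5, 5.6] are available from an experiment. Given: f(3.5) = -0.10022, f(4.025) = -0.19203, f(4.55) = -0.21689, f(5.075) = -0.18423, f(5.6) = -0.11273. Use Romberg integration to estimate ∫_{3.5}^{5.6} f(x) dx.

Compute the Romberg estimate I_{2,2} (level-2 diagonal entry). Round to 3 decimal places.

I_{0,0} (trapezoid, 1 panel, h=2.1000): -0.22360
I_{1,0} (trapezoid, 2 panels, h=1.0500): -0.33953
I_{2,0} (trapezoid, 4 panels, h=0.5250): -0.36730
I_{1,1} = -0.33953 + (-0.33953 − (-0.22360))/3 = -0.37817
I_{2,1} = -0.36730 + (-0.36730 − (-0.33953))/3 = -0.37656
I_{2,2} = -0.37656 + (-0.37656 − (-0.37817))/15 = -0.37645

-0.376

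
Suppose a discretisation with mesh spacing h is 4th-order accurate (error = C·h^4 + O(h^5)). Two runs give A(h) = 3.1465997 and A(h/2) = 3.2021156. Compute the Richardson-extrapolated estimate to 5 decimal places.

Extrapolated value = (16·A(h/2) − A(h)) / (16 − 1)
= (16·3.2021156 − 3.1465997) / 15
= 48.0872499 / 15 = 3.2058167

3.20582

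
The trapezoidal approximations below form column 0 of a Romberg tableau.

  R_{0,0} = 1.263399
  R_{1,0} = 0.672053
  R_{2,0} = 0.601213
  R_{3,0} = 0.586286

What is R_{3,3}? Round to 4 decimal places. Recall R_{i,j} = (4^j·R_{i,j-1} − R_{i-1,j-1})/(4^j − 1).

Richardson extrapolation on the trapezoidal column (denominator 4−1=3):
R_{1,1} = (4·0.672053 − 1.263399) / 3 = 0.474938
R_{2,1} = (4·0.601213 − 0.672053) / 3 = 0.577600
R_{3,1} = 0.586286 + (0.586286 − 0.601213)/3 = 0.581310
R_{2,2} = 0.577600 + (0.577600 − 0.474938)/15 = 0.584444
R_{3,2} = (16·0.581310 − 0.577600) / 15 = 0.581557
R_{3,3} = (64·0.581557 − 0.584444) / 63 = 0.581511

0.5815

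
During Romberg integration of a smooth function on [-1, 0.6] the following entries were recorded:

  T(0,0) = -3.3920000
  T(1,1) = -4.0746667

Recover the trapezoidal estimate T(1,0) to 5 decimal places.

From T(1,1) = (4·T(1,0) − T(0,0))/3, solve for T(1,0):
4·T(1,0) = 3·(-4.0746667) + (-3.3920000) = -15.6160001
T(1,0) = -3.9040000

-3.90400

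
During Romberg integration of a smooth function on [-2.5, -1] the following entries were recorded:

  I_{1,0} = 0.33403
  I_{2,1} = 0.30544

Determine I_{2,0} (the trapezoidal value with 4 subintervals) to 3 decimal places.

0.313

From I_{2,1} = (4·I_{2,0} − I_{1,0})/3, solve for I_{2,0}:
4·I_{2,0} = 3·0.30544 + 0.33403 = 1.25035
I_{2,0} = 0.31259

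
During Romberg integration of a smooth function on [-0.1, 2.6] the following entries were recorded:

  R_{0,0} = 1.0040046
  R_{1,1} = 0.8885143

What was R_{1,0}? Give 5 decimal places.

From R_{1,1} = (4·R_{1,0} − R_{0,0})/3, solve for R_{1,0}:
4·R_{1,0} = 3·0.8885143 + 1.0040046 = 3.6695475
R_{1,0} = 0.9173869

0.91739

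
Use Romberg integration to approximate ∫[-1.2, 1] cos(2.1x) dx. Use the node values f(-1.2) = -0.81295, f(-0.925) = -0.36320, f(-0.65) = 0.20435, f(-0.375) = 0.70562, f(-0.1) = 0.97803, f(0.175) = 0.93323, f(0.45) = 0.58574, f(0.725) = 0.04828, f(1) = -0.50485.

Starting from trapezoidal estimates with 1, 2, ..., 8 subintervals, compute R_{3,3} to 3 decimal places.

R_{0,0} (trapezoid, 1 panel, h=2.2000): -1.44958
R_{1,0} (trapezoid, 2 panels, h=1.1000): 0.35104
R_{2,0} (trapezoid, 4 panels, h=0.5500): 0.61007
R_{3,0} (trapezoid, 8 panels, h=0.2750): 0.66912
R_{1,1} = 0.35104 + (0.35104 − (-1.44958))/3 = 0.95125
R_{2,1} = 0.61007 + (0.61007 − 0.35104)/3 = 0.69641
R_{3,1} = 0.66912 + (0.66912 − 0.61007)/3 = 0.68880
R_{2,2} = 0.69641 + (0.69641 − 0.95125)/15 = 0.67942
R_{3,2} = 0.68880 + (0.68880 − 0.69641)/15 = 0.68829
R_{3,3} = 0.68829 + (0.68829 − 0.67942)/63 = 0.68843

0.688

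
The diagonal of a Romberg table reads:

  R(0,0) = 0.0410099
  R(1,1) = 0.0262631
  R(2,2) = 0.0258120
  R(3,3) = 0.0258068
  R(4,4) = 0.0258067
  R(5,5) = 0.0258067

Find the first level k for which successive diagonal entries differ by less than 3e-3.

k = 2

|R(1,1) − R(0,0)| = 0.0147468 ≥ 3e-3
|R(2,2) − R(1,1)| = 0.0004511 < 3e-3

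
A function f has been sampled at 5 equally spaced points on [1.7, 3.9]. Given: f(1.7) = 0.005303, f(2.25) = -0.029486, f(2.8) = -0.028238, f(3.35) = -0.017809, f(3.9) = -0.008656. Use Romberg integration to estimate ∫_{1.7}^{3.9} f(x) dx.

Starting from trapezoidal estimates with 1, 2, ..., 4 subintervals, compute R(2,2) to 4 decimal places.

-0.0459

R(0,0) (trapezoid, 1 panel, h=2.2000): -0.003688
R(1,0) (trapezoid, 2 panels, h=1.1000): -0.032906
R(2,0) (trapezoid, 4 panels, h=0.5500): -0.042465
R(1,1) = -0.032906 + (-0.032906 − (-0.003688))/3 = -0.042645
R(2,1) = -0.042465 + (-0.042465 − (-0.032906))/3 = -0.045651
R(2,2) = -0.045651 + (-0.045651 − (-0.042645))/15 = -0.045851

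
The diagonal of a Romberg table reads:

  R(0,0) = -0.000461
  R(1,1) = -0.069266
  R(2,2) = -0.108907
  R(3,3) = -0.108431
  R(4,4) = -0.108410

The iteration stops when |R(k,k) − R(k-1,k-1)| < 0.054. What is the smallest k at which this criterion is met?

k = 2

|R(1,1) − R(0,0)| = 0.068805 ≥ 0.054
|R(2,2) − R(1,1)| = 0.039641 < 0.054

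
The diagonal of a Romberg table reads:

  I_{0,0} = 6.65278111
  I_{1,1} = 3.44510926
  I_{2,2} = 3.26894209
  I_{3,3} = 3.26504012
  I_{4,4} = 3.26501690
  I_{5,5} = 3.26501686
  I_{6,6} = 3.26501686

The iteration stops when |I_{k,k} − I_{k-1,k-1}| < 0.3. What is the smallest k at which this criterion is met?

k = 2

|I_{1,1} − I_{0,0}| = 3.20767185 ≥ 0.3
|I_{2,2} − I_{1,1}| = 0.17616717 < 0.3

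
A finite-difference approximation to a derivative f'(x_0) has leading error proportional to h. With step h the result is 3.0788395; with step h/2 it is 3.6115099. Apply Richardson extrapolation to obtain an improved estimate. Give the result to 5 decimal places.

The leading error scales as h; refining by a factor of 2 reduces it by 2^1 = 2.
Extrapolated value = (2·A(h/2) − A(h)) / (2 − 1)
= (2·3.6115099 − 3.0788395) / 1
= 4.1441803 / 1 = 4.1441803

4.14418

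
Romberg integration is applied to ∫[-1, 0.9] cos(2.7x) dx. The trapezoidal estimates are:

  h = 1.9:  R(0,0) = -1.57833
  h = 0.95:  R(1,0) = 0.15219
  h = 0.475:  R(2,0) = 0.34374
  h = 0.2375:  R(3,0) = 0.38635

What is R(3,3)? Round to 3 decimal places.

0.400

Richardson extrapolation on the trapezoidal column (denominator 4−1=3):
R(1,1) = (4·0.15219 − (-1.57833)) / 3 = 0.72903
R(2,1) = (4·0.34374 − 0.15219) / 3 = 0.40759
R(3,1) = 0.38635 + (0.38635 − 0.34374)/3 = 0.40055
R(2,2) = 0.40759 + (0.40759 − 0.72903)/15 = 0.38616
R(3,2) = (16·0.40055 − 0.40759) / 15 = 0.40008
R(3,3) = (64·0.40008 − 0.38616) / 63 = 0.40030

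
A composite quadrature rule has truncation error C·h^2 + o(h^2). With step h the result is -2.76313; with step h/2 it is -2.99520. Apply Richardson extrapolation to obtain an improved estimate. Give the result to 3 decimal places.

-3.073

Extrapolated value = (4·A(h/2) − A(h)) / (4 − 1)
= (4·(-2.99520) − (-2.76313)) / 3
= -9.21767 / 3 = -3.07256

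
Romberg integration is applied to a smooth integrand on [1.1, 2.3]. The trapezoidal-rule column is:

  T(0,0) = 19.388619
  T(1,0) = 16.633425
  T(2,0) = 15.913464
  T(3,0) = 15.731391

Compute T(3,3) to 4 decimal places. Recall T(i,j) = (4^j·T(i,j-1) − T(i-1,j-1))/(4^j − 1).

15.6705

T(1,1) = (4·16.633425 − 19.388619) / 3 = 15.715027
T(2,1) = (4·15.913464 − 16.633425) / 3 = 15.673477
T(3,1) = 15.731391 + (15.731391 − 15.913464)/3 = 15.670700
T(2,2) = (16·15.673477 − 15.715027) / 15 = 15.670707
T(3,2) = (16·15.670700 − 15.673477) / 15 = 15.670515
T(3,3) = 15.670515 + (15.670515 − 15.670707)/63 = 15.670512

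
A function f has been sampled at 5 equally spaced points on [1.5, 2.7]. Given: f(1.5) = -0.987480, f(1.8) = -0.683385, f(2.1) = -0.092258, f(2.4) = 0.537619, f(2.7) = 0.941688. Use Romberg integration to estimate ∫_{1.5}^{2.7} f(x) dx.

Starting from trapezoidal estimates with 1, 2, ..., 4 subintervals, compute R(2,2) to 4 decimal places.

-0.0812

R(0,0) (trapezoid, 1 panel, h=1.2000): -0.027475
R(1,0) (trapezoid, 2 panels, h=0.6000): -0.069092
R(2,0) (trapezoid, 4 panels, h=0.3000): -0.078276
R(1,1) = -0.069092 + (-0.069092 − (-0.027475))/3 = -0.082964
R(2,1) = -0.078276 + (-0.078276 − (-0.069092))/3 = -0.081337
R(2,2) = -0.081337 + (-0.081337 − (-0.082964))/15 = -0.081229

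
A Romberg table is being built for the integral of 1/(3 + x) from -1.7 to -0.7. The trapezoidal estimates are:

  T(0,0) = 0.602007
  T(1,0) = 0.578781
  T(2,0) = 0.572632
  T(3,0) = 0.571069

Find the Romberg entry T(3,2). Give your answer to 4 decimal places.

T(2,1) = (4·0.572632 − 0.578781) / 3 = 0.570582
T(3,1) = (4·0.571069 − 0.572632) / 3 = 0.570548
T(3,2) = (16·0.570548 − 0.570582) / 15 = 0.570546

0.5705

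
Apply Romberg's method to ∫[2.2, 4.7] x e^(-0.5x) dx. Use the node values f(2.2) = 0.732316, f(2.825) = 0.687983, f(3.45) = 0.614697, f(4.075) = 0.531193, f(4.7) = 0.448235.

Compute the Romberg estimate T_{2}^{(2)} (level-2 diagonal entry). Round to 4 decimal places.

1.5182

T_{0}^{(0)} (trapezoid, 1 panel, h=2.5000): 1.475689
T_{1}^{(0)} (trapezoid, 2 panels, h=1.2500): 1.506216
T_{2}^{(0)} (trapezoid, 4 panels, h=0.6250): 1.515093
T_{1}^{(1)} = 1.506216 + (1.506216 − 1.475689)/3 = 1.516392
T_{2}^{(1)} = 1.515093 + (1.515093 − 1.506216)/3 = 1.518052
T_{2}^{(2)} = 1.518052 + (1.518052 − 1.516392)/15 = 1.518163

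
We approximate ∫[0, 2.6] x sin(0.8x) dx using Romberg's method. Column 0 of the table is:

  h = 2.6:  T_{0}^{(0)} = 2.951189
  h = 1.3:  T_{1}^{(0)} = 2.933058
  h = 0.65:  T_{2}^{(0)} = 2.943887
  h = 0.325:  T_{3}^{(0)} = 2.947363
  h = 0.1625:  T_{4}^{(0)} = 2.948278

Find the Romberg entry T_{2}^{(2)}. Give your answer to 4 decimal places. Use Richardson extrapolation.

Richardson extrapolation on the trapezoidal column (denominator 4−1=3):
T_{1}^{(1)} = (4·2.933058 − 2.951189) / 3 = 2.927014
T_{2}^{(1)} = 2.943887 + (2.943887 − 2.933058)/3 = 2.947497
T_{2}^{(2)} = 2.947497 + (2.947497 − 2.927014)/15 = 2.948863

2.9489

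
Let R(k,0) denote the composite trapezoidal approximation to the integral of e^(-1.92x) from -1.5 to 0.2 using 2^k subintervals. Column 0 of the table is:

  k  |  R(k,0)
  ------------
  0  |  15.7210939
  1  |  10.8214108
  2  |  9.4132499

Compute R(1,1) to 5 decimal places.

9.18818

Richardson extrapolation on the trapezoidal column (denominator 4−1=3):
R(1,1) = (4·10.8214108 − 15.7210939) / 3 = 9.1881831
(Column j=1 coincides with Simpson's rule on the same nodes.)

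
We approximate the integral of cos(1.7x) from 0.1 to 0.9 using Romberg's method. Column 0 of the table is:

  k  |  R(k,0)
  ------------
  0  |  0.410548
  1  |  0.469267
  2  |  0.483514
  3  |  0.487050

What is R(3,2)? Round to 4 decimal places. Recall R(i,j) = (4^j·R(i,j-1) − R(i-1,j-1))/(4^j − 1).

R(2,1) = (4·0.483514 − 0.469267) / 3 = 0.488263
R(3,1) = (4·0.487050 − 0.483514) / 3 = 0.488229
R(3,2) = (16·0.488229 − 0.488263) / 15 = 0.488227

0.4882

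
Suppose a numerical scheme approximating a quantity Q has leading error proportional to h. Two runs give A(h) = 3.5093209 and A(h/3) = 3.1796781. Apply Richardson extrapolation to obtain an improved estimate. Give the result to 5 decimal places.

3.01486

Extrapolated value = (3·A(h/3) − A(h)) / (3 − 1)
= (3·3.1796781 − 3.5093209) / 2
= 6.0297134 / 2 = 3.0148567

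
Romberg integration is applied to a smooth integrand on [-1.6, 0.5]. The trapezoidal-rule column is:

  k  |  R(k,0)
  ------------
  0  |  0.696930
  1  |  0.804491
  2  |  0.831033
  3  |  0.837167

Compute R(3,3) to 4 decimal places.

0.8392

Richardson extrapolation on the trapezoidal column (denominator 4−1=3):
R(1,1) = (4·0.804491 − 0.696930) / 3 = 0.840345
R(2,1) = 0.831033 + (0.831033 − 0.804491)/3 = 0.839880
R(3,1) = 0.837167 + (0.837167 − 0.831033)/3 = 0.839212
R(2,2) = 0.839880 + (0.839880 − 0.840345)/15 = 0.839849
R(3,2) = 0.839212 + (0.839212 − 0.839880)/15 = 0.839167
R(3,3) = 0.839167 + (0.839167 − 0.839849)/63 = 0.839156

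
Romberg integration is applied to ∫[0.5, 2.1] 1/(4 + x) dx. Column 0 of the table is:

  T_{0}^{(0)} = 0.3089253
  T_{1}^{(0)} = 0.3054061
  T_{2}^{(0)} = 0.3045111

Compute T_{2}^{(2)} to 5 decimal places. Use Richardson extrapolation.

0.30421

T_{1}^{(1)} = (4·0.3054061 − 0.3089253) / 3 = 0.3042330
T_{2}^{(1)} = (4·0.3045111 − 0.3054061) / 3 = 0.3042128
T_{2}^{(2)} = 0.3042128 + (0.3042128 − 0.3042330)/15 = 0.3042115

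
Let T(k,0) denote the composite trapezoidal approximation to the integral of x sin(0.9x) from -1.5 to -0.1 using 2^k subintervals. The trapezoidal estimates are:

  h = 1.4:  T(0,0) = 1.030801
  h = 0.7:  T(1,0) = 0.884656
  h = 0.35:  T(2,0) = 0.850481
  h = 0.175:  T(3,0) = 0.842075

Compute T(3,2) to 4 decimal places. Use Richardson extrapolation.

Richardson extrapolation on the trapezoidal column (denominator 4−1=3):
T(2,1) = 0.850481 + (0.850481 − 0.884656)/3 = 0.839089
T(3,1) = 0.842075 + (0.842075 − 0.850481)/3 = 0.839273
T(3,2) = (16·0.839273 − 0.839089) / 15 = 0.839285

0.8393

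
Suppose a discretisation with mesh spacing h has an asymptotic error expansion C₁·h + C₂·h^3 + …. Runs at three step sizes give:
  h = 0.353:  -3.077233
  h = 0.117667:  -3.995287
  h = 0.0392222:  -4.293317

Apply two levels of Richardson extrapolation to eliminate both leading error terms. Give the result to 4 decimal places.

-4.4419

First eliminate the h term (factor 3^1 = 3):
  B₁ = (3·(-3.995287) − (-3.077233))/2 = -4.454314
  B₂ = (3·(-4.293317) − (-3.995287))/2 = -4.442332
Then eliminate the h^3 term (factor 3^3 = 27):
  (27·(-4.442332) − (-4.454314))/26 = -4.441871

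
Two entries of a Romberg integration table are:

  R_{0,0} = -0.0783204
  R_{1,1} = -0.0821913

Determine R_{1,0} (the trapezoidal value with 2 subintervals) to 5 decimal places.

From R_{1,1} = (4·R_{1,0} − R_{0,0})/3, solve for R_{1,0}:
4·R_{1,0} = 3·(-0.0821913) + (-0.0783204) = -0.3248943
R_{1,0} = -0.0812236

-0.08122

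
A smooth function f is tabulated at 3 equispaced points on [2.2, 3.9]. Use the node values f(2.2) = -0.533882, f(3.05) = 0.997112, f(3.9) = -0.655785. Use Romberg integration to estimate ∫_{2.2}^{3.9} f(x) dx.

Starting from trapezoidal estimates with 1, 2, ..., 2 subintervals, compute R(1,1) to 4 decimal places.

R(0,0) (trapezoid, 1 panel, h=1.7000): -1.011217
R(1,0) (trapezoid, 2 panels, h=0.8500): 0.341937
R(1,1) = 0.341937 + (0.341937 − (-1.011217))/3 = 0.792988

0.7930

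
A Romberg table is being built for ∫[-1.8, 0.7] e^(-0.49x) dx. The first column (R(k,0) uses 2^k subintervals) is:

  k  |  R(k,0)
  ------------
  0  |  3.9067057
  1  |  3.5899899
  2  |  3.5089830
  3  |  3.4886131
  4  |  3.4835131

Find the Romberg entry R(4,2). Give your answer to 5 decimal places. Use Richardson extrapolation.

3.48181

Richardson extrapolation on the trapezoidal column (denominator 4−1=3):
R(3,1) = 3.4886131 + (3.4886131 − 3.5089830)/3 = 3.4818231
R(4,1) = 3.4835131 + (3.4835131 − 3.4886131)/3 = 3.4818131
R(4,2) = (16·3.4818131 − 3.4818231) / 15 = 3.4818124
(Column j=1 coincides with Simpson's rule on the same nodes.)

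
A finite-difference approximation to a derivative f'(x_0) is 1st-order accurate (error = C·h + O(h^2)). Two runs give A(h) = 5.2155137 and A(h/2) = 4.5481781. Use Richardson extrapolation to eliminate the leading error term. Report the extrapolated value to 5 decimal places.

The leading error scales as h; refining by a factor of 2 reduces it by 2^1 = 2.
Extrapolated value = (2·A(h/2) − A(h)) / (2 − 1)
= (2·4.5481781 − 5.2155137) / 1
= 3.8808425 / 1 = 3.8808425

3.88084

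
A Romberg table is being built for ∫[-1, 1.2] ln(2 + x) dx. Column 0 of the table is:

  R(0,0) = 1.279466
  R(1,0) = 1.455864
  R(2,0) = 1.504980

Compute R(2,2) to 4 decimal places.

1.5218

R(1,1) = (4·1.455864 − 1.279466) / 3 = 1.514663
R(2,1) = 1.504980 + (1.504980 − 1.455864)/3 = 1.521352
R(2,2) = 1.521352 + (1.521352 − 1.514663)/15 = 1.521798
(Column j=1 coincides with Simpson's rule on the same nodes.)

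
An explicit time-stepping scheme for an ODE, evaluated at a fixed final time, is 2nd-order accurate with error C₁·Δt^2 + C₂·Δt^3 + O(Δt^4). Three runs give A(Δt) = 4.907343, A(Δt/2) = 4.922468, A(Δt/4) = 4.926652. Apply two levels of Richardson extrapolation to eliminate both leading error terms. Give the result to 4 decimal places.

4.9281

First eliminate the Δt^2 term (factor 2^2 = 4):
  B₁ = (4·4.922468 − 4.907343)/3 = 4.927510
  B₂ = (4·4.926652 − 4.922468)/3 = 4.928047
Then eliminate the Δt^3 term (factor 2^3 = 8):
  (8·4.928047 − 4.927510)/7 = 4.928124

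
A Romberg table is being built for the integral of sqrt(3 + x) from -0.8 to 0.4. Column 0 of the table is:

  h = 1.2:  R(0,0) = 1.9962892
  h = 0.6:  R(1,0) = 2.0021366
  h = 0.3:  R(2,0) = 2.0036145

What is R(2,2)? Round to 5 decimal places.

Richardson extrapolation on the trapezoidal column (denominator 4−1=3):
R(1,1) = (4·2.0021366 − 1.9962892) / 3 = 2.0040857
R(2,1) = (4·2.0036145 − 2.0021366) / 3 = 2.0041071
R(2,2) = 2.0041071 + (2.0041071 − 2.0040857)/15 = 2.0041085

2.00411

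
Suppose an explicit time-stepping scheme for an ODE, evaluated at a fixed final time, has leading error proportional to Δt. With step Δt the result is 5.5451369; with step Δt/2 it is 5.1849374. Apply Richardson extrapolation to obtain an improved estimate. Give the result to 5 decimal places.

The leading error scales as Δt; refining by a factor of 2 reduces it by 2^1 = 2.
Extrapolated value = (2·A(Δt/2) − A(Δt)) / (2 − 1)
= (2·5.1849374 − 5.5451369) / 1
= 4.8247379 / 1 = 4.8247379

4.82474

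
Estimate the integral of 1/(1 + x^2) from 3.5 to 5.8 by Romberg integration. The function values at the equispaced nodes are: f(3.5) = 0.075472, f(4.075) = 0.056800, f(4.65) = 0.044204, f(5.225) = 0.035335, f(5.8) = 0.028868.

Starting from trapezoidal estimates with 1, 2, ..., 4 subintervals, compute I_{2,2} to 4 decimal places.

0.1076

I_{0,0} (trapezoid, 1 panel, h=2.3000): 0.119991
I_{1,0} (trapezoid, 2 panels, h=1.1500): 0.110830
I_{2,0} (trapezoid, 4 panels, h=0.5750): 0.108393
I_{1,1} = 0.110830 + (0.110830 − 0.119991)/3 = 0.107776
I_{2,1} = 0.108393 + (0.108393 − 0.110830)/3 = 0.107581
I_{2,2} = 0.107581 + (0.107581 − 0.107776)/15 = 0.107568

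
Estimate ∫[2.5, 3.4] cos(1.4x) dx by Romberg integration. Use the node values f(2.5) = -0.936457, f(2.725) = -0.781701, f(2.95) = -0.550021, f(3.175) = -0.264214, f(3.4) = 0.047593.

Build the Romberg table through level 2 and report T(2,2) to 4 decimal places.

-0.4629

T(0,0) (trapezoid, 1 panel, h=0.9000): -0.399989
T(1,0) (trapezoid, 2 panels, h=0.4500): -0.447504
T(2,0) (trapezoid, 4 panels, h=0.2250): -0.459083
T(1,1) = -0.447504 + (-0.447504 − (-0.399989))/3 = -0.463342
T(2,1) = -0.459083 + (-0.459083 − (-0.447504))/3 = -0.462943
T(2,2) = -0.462943 + (-0.462943 − (-0.463342))/15 = -0.462916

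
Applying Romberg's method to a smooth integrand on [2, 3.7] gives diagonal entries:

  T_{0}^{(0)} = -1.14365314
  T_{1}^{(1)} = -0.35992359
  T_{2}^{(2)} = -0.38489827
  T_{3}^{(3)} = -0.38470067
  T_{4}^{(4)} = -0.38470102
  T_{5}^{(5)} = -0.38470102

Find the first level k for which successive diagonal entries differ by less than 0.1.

k = 2

|T_{1}^{(1)} − T_{0}^{(0)}| = 0.78372955 ≥ 0.1
|T_{2}^{(2)} − T_{1}^{(1)}| = 0.02497468 < 0.1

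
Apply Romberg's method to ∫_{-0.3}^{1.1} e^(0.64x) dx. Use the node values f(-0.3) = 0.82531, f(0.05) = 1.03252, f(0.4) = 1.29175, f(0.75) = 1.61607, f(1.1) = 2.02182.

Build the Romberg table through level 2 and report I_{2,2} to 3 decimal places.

I_{0,0} (trapezoid, 1 panel, h=1.4000): 1.99299
I_{1,0} (trapezoid, 2 panels, h=0.7000): 1.90072
I_{2,0} (trapezoid, 4 panels, h=0.3500): 1.87737
I_{1,1} = 1.90072 + (1.90072 − 1.99299)/3 = 1.86996
I_{2,1} = 1.87737 + (1.87737 − 1.90072)/3 = 1.86959
I_{2,2} = 1.86959 + (1.86959 − 1.86996)/15 = 1.86957

1.870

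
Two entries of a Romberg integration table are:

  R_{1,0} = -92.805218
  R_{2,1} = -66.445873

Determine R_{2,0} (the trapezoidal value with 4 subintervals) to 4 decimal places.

-73.0357

From R_{2,1} = (4·R_{2,0} − R_{1,0})/3, solve for R_{2,0}:
4·R_{2,0} = 3·(-66.445873) + (-92.805218) = -292.142837
R_{2,0} = -73.035709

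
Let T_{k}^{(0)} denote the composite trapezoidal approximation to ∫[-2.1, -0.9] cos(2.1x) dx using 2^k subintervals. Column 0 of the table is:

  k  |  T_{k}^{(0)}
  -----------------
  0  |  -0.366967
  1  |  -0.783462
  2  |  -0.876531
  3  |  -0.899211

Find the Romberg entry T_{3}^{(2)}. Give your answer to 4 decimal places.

Richardson extrapolation on the trapezoidal column (denominator 4−1=3):
T_{2}^{(1)} = -0.876531 + (-0.876531 − (-0.783462))/3 = -0.907554
T_{3}^{(1)} = (4·(-0.899211) − (-0.876531)) / 3 = -0.906771
T_{3}^{(2)} = (16·(-0.906771) − (-0.907554)) / 15 = -0.906719

-0.9067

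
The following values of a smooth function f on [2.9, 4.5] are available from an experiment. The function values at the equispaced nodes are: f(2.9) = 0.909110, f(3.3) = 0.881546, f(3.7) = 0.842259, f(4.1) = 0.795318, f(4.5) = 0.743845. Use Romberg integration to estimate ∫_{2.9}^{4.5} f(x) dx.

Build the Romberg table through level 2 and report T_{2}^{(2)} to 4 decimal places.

1.3393

T_{0}^{(0)} (trapezoid, 1 panel, h=1.6000): 1.322364
T_{1}^{(0)} (trapezoid, 2 panels, h=0.8000): 1.334989
T_{2}^{(0)} (trapezoid, 4 panels, h=0.4000): 1.338240
T_{1}^{(1)} = 1.334989 + (1.334989 − 1.322364)/3 = 1.339197
T_{2}^{(1)} = 1.338240 + (1.338240 − 1.334989)/3 = 1.339324
T_{2}^{(2)} = 1.339324 + (1.339324 − 1.339197)/15 = 1.339332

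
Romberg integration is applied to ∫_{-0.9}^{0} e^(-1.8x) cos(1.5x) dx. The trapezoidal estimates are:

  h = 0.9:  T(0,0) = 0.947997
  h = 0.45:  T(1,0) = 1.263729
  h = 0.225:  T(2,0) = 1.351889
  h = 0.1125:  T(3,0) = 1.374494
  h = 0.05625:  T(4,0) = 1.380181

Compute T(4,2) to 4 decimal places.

T(3,1) = 1.374494 + (1.374494 − 1.351889)/3 = 1.382029
T(4,1) = 1.380181 + (1.380181 − 1.374494)/3 = 1.382077
T(4,2) = 1.382077 + (1.382077 − 1.382029)/15 = 1.382080

1.3821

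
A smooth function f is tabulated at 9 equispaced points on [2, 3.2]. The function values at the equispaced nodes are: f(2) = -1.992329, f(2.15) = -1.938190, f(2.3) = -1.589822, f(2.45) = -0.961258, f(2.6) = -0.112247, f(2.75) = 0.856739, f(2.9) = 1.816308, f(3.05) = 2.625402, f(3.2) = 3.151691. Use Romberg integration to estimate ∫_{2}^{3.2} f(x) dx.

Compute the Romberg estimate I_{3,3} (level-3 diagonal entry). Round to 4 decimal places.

I_{0,0} (trapezoid, 1 panel, h=1.2000): 0.695617
I_{1,0} (trapezoid, 2 panels, h=0.6000): 0.280460
I_{2,0} (trapezoid, 4 panels, h=0.3000): 0.208176
I_{3,0} (trapezoid, 8 panels, h=0.1500): 0.191492
I_{1,1} = 0.280460 + (0.280460 − 0.695617)/3 = 0.142074
I_{2,1} = 0.208176 + (0.208176 − 0.280460)/3 = 0.184081
I_{3,1} = 0.191492 + (0.191492 − 0.208176)/3 = 0.185931
I_{2,2} = 0.184081 + (0.184081 − 0.142074)/15 = 0.186881
I_{3,2} = 0.185931 + (0.185931 − 0.184081)/15 = 0.186054
I_{3,3} = 0.186054 + (0.186054 − 0.186881)/63 = 0.186041

0.1860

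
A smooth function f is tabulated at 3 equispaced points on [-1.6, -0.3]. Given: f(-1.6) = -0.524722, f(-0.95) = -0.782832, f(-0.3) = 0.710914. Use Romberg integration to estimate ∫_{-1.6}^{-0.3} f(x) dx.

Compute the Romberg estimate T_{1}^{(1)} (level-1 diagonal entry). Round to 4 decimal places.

-0.6381

T_{0}^{(0)} (trapezoid, 1 panel, h=1.3000): 0.121025
T_{1}^{(0)} (trapezoid, 2 panels, h=0.6500): -0.448328
T_{1}^{(1)} = -0.448328 + (-0.448328 − 0.121025)/3 = -0.638112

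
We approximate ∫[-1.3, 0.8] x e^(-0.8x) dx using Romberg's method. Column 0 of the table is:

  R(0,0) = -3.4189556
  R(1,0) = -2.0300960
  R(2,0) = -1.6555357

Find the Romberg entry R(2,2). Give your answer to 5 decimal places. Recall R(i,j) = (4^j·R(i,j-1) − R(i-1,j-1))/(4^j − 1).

-1.52825

Richardson extrapolation on the trapezoidal column (denominator 4−1=3):
R(1,1) = (4·(-2.0300960) − (-3.4189556)) / 3 = -1.5671428
R(2,1) = (4·(-1.6555357) − (-2.0300960)) / 3 = -1.5306823
R(2,2) = -1.5306823 + (-1.5306823 − (-1.5671428))/15 = -1.5282516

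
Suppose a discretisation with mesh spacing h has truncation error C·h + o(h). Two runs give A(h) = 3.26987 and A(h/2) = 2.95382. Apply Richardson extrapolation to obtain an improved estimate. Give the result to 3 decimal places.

2.638

The leading error scales as h; refining by a factor of 2 reduces it by 2^1 = 2.
Extrapolated value = (2·A(h/2) − A(h)) / (2 − 1)
= (2·2.95382 − 3.26987) / 1
= 2.63777 / 1 = 2.63777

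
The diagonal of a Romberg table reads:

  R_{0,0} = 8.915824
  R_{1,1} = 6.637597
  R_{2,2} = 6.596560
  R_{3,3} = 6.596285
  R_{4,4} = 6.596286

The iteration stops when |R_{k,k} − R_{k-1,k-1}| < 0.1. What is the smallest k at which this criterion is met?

k = 2

|R_{1,1} − R_{0,0}| = 2.278227 ≥ 0.1
|R_{2,2} − R_{1,1}| = 0.041037 < 0.1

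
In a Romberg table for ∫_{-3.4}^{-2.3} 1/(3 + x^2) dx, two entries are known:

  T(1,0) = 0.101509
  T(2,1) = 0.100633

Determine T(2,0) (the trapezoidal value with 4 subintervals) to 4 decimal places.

0.1009

From T(2,1) = (4·T(2,0) − T(1,0))/3, solve for T(2,0):
4·T(2,0) = 3·0.100633 + 0.101509 = 0.403408
T(2,0) = 0.100852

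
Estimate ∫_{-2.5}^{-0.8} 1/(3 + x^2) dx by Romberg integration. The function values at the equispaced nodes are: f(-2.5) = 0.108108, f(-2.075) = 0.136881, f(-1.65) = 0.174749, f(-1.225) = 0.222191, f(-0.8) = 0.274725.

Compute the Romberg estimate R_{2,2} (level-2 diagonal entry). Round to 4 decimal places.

R_{0,0} (trapezoid, 1 panel, h=1.7000): 0.325408
R_{1,0} (trapezoid, 2 panels, h=0.8500): 0.311241
R_{2,0} (trapezoid, 4 panels, h=0.4250): 0.308226
R_{1,1} = 0.311241 + (0.311241 − 0.325408)/3 = 0.306519
R_{2,1} = 0.308226 + (0.308226 − 0.311241)/3 = 0.307221
R_{2,2} = 0.307221 + (0.307221 − 0.306519)/15 = 0.307268

0.3073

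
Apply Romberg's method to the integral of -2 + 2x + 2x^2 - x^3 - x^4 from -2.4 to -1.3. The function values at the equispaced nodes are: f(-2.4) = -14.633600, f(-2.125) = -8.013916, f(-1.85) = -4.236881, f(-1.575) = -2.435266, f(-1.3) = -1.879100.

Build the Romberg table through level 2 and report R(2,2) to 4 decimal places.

R(0,0) (trapezoid, 1 panel, h=1.1000): -9.081985
R(1,0) (trapezoid, 2 panels, h=0.5500): -6.871277
R(2,0) (trapezoid, 4 panels, h=0.2750): -6.309164
R(1,1) = -6.871277 + (-6.871277 − (-9.081985))/3 = -6.134374
R(2,1) = -6.309164 + (-6.309164 − (-6.871277))/3 = -6.121793
R(2,2) = -6.121793 + (-6.121793 − (-6.134374))/15 = -6.120954

-6.1210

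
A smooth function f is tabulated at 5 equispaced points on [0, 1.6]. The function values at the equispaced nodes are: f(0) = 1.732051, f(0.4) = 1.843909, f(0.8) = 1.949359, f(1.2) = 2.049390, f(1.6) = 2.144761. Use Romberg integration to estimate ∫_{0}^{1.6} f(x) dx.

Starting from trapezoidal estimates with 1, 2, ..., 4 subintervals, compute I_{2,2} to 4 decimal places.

I_{0,0} (trapezoid, 1 panel, h=1.6000): 3.101450
I_{1,0} (trapezoid, 2 panels, h=0.8000): 3.110212
I_{2,0} (trapezoid, 4 panels, h=0.4000): 3.112426
I_{1,1} = 3.110212 + (3.110212 − 3.101450)/3 = 3.113133
I_{2,1} = 3.112426 + (3.112426 − 3.110212)/3 = 3.113164
I_{2,2} = 3.113164 + (3.113164 − 3.113133)/15 = 3.113166

3.1132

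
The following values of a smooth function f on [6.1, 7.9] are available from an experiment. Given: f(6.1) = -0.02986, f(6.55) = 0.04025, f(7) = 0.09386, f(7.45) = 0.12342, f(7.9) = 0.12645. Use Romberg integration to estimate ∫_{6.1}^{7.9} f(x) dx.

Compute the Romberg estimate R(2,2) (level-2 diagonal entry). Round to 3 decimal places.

0.141

R(0,0) (trapezoid, 1 panel, h=1.8000): 0.08693
R(1,0) (trapezoid, 2 panels, h=0.9000): 0.12794
R(2,0) (trapezoid, 4 panels, h=0.4500): 0.13762
R(1,1) = 0.12794 + (0.12794 − 0.08693)/3 = 0.14161
R(2,1) = 0.13762 + (0.13762 − 0.12794)/3 = 0.14085
R(2,2) = 0.14085 + (0.14085 − 0.14161)/15 = 0.14080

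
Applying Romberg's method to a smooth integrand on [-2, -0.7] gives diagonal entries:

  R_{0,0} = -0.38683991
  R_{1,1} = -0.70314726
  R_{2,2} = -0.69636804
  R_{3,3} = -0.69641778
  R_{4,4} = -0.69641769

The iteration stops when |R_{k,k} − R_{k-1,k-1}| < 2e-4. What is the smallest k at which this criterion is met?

|R_{1,1} − R_{0,0}| = 0.31630735 ≥ 2e-4
|R_{2,2} − R_{1,1}| = 0.00677922 ≥ 2e-4
|R_{3,3} − R_{2,2}| = 0.00004974 < 2e-4

k = 3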